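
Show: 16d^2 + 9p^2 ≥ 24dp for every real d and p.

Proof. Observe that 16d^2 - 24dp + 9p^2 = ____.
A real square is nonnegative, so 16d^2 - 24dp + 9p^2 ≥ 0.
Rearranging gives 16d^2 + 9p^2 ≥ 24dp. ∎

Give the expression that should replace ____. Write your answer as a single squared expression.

The leading and trailing coefficients are 4^2 and 3^2, and 24 = 2·4·3, so the trinomial is (4d - 3p)^2.
Hence 16d^2 - 24dp + 9p^2 ≥ 0.

(4d - 3p)^2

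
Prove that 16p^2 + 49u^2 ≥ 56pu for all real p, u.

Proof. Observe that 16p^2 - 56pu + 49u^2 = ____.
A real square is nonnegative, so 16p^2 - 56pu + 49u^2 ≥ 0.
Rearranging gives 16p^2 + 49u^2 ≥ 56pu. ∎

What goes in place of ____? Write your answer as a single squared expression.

The leading and trailing coefficients are 4^2 and 7^2, and 56 = 2·4·7, so the trinomial is (4p - 7u)^2.
Hence 16p^2 - 56pu + 49u^2 ≥ 0.

(4p - 7u)^2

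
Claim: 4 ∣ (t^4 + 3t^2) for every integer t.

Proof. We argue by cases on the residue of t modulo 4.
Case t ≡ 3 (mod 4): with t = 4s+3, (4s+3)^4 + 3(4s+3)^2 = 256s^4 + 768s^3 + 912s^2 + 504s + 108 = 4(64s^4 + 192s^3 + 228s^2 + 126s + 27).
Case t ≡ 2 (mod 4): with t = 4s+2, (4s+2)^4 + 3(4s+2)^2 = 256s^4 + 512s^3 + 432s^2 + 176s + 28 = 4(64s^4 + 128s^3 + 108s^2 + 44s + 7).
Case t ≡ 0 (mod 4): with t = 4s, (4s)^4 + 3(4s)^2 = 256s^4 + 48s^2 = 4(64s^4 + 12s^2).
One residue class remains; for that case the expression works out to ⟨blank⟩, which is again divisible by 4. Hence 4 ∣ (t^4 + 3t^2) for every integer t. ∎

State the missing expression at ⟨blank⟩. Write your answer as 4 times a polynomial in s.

4(64s^4 + 64s^3 + 36s^2 + 10s + 1)

Only t ≡ 1 (mod 4) is unaccounted for. Put t = 4s+1:
(4s+1)^4 + 3(4s+1)^2 expands to 256s^4 + 256s^3 + 144s^2 + 40s + 4,
and factoring out 4 leaves 4(64s^4 + 64s^3 + 36s^2 + 10s + 1).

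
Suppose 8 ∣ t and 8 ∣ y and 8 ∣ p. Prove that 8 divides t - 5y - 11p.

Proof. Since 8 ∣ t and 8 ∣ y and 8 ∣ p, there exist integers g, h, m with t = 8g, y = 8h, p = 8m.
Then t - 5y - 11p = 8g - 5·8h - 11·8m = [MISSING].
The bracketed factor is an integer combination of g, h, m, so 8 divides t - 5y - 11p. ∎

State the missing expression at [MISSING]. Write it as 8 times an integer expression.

Each term has a factor of 8: 8g - 5·8h - 11·8m = 8·(g - 5h - 11m).
Since g - 5h - 11m is an integer, 8 ∣ (t - 5y - 11p).

8(g - 5h - 11m)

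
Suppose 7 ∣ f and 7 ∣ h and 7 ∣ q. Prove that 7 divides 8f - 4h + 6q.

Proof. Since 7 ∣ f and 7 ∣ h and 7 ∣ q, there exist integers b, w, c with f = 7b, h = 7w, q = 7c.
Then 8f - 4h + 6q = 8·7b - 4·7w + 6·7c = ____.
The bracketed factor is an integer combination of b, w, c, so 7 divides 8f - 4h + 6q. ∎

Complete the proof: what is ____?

7(8b + 6c - 4w)

Pull the common 7 out of every term: 8·7b - 4·7w + 6·7c = 7(8b + 6c - 4w).
8b + 6c - 4w is an integer, which exhibits the divisibility.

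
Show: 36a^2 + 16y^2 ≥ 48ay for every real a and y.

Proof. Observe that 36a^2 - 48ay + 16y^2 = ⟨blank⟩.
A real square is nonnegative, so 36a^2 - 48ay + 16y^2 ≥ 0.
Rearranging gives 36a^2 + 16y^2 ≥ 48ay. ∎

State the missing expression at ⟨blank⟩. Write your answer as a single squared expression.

The leading and trailing coefficients are 6^2 and 4^2, and 48 = 2·6·4, so the trinomial is (6a - 4y)^2.
Hence 36a^2 - 48ay + 16y^2 ≥ 0.

(6a - 4y)^2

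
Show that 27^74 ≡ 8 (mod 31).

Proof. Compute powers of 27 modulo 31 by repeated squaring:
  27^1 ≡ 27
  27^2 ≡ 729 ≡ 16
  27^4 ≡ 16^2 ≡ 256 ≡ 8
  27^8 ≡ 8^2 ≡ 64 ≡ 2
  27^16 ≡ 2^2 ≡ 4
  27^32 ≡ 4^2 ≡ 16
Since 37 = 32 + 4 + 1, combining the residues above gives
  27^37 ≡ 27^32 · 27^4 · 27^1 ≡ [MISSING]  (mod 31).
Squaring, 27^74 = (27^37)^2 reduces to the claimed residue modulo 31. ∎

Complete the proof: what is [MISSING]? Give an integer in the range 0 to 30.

15

Multiply the listed residues: 16 · 8 · 27 = 128 → 3456.
Reducing modulo 31: 3456 = 111·31 + 15, so 27^37 ≡ 15.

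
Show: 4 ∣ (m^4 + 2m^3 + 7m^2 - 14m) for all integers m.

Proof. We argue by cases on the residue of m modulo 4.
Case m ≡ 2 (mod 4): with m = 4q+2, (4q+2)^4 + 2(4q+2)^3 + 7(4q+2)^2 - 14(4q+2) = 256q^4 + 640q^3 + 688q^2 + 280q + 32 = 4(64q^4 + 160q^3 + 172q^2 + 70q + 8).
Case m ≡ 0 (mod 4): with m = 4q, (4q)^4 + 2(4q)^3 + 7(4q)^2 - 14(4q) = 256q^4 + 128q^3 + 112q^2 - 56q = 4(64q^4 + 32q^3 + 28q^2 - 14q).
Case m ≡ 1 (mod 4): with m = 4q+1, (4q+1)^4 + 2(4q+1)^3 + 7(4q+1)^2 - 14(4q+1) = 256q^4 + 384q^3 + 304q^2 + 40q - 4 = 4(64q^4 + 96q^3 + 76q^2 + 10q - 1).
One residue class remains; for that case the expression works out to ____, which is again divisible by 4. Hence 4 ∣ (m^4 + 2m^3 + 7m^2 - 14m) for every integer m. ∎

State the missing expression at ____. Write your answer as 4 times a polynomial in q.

The residues treated are {2, 0, 1}, so the missing case is m ≡ 3 (mod 4); write m = 4q+3.
Then (4q+3)^4 + 2(4q+3)^3 + 7(4q+3)^2 - 14(4q+3) = 256q^4 + 896q^3 + 1264q^2 + 760q + 156 = 4(64q^4 + 224q^3 + 316q^2 + 190q + 39).

4(64q^4 + 224q^3 + 316q^2 + 190q + 39)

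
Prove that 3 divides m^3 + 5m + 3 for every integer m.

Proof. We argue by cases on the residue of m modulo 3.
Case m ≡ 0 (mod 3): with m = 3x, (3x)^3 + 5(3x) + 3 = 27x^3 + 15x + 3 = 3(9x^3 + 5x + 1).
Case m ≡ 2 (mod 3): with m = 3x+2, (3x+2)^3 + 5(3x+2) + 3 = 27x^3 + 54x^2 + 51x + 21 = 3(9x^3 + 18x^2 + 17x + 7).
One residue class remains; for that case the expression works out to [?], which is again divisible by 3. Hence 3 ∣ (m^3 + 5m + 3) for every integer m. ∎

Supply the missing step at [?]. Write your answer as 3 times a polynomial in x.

3(9x^3 + 9x^2 + 8x + 3)

Only m ≡ 1 (mod 3) is unaccounted for. Put m = 3x+1:
(3x+1)^3 + 5(3x+1) + 3 expands to 27x^3 + 27x^2 + 24x + 9,
and factoring out 3 leaves 3(9x^3 + 9x^2 + 8x + 3).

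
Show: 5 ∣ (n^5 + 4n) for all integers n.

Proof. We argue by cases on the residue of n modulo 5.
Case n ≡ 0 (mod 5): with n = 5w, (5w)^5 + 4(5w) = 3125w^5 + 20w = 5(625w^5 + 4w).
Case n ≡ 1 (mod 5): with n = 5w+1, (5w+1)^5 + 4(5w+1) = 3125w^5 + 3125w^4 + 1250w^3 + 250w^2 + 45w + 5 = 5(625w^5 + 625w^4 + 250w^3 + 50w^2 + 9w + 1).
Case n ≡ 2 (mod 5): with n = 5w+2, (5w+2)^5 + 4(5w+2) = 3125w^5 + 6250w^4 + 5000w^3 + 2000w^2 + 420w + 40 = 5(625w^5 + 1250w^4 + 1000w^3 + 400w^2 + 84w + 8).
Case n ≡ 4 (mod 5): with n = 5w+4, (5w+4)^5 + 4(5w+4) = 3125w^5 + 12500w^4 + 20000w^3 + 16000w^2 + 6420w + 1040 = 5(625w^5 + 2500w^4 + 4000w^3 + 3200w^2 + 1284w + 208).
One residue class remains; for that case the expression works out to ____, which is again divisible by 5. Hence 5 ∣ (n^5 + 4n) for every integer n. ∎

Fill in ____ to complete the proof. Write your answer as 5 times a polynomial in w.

5(625w^5 + 1875w^4 + 2250w^3 + 1350w^2 + 409w + 51)

The residues treated are {0, 1, 2, 4}, so the missing case is n ≡ 3 (mod 5); write n = 5w+3.
Then (5w+3)^5 + 4(5w+3) = 3125w^5 + 9375w^4 + 11250w^3 + 6750w^2 + 2045w + 255 = 5(625w^5 + 1875w^4 + 2250w^3 + 1350w^2 + 409w + 51).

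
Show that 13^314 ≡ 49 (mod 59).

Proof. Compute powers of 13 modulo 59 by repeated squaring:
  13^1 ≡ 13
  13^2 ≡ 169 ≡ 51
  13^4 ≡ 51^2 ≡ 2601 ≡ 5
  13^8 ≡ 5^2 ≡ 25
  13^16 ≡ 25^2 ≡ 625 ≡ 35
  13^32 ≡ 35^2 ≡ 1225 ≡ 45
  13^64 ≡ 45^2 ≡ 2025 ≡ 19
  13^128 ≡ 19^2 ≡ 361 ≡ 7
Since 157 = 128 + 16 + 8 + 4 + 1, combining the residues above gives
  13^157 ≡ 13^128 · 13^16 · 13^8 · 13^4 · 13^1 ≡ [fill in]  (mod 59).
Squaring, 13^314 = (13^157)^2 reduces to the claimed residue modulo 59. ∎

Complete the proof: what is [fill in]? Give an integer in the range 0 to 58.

52

Multiply the listed residues: 7 · 35 · 25 · 5 · 13 = 245 → 6125 → 30625 → 398125.
Reducing modulo 59: 398125 = 6747·59 + 52, so 13^157 ≡ 52.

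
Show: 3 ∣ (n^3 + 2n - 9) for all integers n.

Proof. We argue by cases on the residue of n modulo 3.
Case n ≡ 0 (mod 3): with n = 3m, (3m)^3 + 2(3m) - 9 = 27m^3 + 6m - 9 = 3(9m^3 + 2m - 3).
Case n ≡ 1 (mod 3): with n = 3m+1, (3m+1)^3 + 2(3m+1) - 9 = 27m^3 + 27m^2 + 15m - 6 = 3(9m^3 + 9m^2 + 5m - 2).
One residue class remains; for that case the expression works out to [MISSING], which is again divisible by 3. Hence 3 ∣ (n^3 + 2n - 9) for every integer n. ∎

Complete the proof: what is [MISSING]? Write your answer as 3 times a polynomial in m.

Only n ≡ 2 (mod 3) is unaccounted for. Put n = 3m+2:
(3m+2)^3 + 2(3m+2) - 9 expands to 27m^3 + 54m^2 + 42m + 3,
and factoring out 3 leaves 3(9m^3 + 18m^2 + 14m + 1).

3(9m^3 + 18m^2 + 14m + 1)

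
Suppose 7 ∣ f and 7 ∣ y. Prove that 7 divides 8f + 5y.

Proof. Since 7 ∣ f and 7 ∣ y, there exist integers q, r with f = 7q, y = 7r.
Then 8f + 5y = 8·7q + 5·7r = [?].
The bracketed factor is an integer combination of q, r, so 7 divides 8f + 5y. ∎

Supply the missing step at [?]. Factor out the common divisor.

Pull the common 7 out of every term: 8·7q + 5·7r = 7(8q + 5r).
8q + 5r is an integer, which exhibits the divisibility.

7(8q + 5r)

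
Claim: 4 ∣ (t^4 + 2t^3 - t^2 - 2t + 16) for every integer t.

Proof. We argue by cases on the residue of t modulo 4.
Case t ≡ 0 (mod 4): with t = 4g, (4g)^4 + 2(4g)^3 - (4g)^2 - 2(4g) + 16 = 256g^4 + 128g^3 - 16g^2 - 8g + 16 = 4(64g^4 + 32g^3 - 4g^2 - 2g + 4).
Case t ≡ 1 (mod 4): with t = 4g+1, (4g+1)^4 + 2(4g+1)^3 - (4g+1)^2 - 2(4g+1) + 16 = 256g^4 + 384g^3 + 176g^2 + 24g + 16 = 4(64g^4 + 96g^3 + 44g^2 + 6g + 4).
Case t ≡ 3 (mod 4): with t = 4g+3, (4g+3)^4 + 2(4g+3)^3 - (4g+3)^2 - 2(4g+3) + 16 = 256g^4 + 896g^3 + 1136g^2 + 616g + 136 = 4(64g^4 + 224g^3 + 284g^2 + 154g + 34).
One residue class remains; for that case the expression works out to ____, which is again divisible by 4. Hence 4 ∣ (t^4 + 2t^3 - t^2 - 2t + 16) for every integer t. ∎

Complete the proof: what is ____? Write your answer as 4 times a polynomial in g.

The residues treated are {0, 1, 3}, so the missing case is t ≡ 2 (mod 4); write t = 4g+2.
Then (4g+2)^4 + 2(4g+2)^3 - (4g+2)^2 - 2(4g+2) + 16 = 256g^4 + 640g^3 + 560g^2 + 200g + 40 = 4(64g^4 + 160g^3 + 140g^2 + 50g + 10).

4(64g^4 + 160g^3 + 140g^2 + 50g + 10)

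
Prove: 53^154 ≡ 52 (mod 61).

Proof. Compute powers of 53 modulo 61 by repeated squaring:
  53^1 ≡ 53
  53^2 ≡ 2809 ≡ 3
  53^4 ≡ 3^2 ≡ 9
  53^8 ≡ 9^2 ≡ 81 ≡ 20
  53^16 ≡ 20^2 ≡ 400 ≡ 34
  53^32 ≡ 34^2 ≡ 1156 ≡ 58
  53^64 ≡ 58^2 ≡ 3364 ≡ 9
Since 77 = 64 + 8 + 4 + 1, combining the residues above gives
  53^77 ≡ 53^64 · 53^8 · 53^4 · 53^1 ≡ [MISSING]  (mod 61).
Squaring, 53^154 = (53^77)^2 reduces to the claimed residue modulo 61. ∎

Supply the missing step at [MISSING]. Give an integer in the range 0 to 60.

53^64 · 53^8 · 53^4 · 53^1 ≡ 9 · 20 · 9 · 53 = 85860.
85860 mod 61 = 33, so 53^77 ≡ 33 (mod 61).

33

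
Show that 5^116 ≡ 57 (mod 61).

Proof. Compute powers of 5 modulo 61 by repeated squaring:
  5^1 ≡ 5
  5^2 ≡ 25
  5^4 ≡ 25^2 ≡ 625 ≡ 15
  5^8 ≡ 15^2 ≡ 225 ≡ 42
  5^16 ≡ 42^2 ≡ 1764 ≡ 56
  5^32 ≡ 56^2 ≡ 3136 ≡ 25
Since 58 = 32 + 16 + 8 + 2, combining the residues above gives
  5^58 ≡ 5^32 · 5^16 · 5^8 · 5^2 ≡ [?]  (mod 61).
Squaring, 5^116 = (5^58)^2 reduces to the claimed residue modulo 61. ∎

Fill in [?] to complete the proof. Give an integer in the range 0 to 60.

22

5^32 · 5^16 · 5^8 · 5^2 ≡ 25 · 56 · 42 · 25 = 1470000.
1470000 mod 61 = 22, so 5^58 ≡ 22 (mod 61).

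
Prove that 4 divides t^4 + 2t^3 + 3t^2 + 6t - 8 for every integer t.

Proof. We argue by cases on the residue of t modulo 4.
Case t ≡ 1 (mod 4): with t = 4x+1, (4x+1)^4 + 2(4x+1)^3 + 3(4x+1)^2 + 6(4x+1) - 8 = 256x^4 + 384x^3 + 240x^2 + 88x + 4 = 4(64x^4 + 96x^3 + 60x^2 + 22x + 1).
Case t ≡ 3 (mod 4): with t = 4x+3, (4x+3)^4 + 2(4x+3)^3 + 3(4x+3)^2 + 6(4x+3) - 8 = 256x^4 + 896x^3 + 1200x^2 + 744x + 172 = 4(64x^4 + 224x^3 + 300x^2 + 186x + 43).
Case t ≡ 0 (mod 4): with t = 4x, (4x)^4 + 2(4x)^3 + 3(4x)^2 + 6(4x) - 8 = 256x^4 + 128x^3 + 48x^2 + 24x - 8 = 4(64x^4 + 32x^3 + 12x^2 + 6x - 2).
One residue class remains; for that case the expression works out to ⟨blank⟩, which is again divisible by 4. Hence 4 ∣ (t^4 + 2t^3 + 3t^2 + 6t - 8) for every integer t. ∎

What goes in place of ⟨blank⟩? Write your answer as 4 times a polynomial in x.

4(64x^4 + 160x^3 + 156x^2 + 74x + 12)

The residues treated are {1, 3, 0}, so the missing case is t ≡ 2 (mod 4); write t = 4x+2.
Then (4x+2)^4 + 2(4x+2)^3 + 3(4x+2)^2 + 6(4x+2) - 8 = 256x^4 + 640x^3 + 624x^2 + 296x + 48 = 4(64x^4 + 160x^3 + 156x^2 + 74x + 12).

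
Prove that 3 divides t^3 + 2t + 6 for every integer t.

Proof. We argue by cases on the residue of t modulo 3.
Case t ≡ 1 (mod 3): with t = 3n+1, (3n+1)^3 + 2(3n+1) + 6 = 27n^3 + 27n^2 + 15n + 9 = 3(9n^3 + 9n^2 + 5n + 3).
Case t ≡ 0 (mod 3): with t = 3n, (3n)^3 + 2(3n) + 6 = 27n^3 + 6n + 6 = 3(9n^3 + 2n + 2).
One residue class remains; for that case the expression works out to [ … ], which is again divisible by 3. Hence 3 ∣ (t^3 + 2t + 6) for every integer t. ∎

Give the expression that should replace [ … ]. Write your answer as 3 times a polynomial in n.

3(9n^3 + 18n^2 + 14n + 6)

The residues treated are {1, 0}, so the missing case is t ≡ 2 (mod 3); write t = 3n+2.
Then (3n+2)^3 + 2(3n+2) + 6 = 27n^3 + 54n^2 + 42n + 18 = 3(9n^3 + 18n^2 + 14n + 6).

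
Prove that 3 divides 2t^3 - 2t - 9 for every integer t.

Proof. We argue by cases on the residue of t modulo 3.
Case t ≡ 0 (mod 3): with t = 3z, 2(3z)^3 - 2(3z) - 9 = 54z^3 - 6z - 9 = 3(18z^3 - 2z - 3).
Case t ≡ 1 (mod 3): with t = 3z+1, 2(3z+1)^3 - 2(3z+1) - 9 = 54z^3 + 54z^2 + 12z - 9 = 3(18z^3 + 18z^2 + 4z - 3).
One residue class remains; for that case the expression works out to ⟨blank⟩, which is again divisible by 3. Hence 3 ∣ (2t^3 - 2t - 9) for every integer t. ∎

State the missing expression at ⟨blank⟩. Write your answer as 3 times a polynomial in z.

3(18z^3 + 36z^2 + 22z + 1)

Only t ≡ 2 (mod 3) is unaccounted for. Put t = 3z+2:
2(3z+2)^3 - 2(3z+2) - 9 expands to 54z^3 + 108z^2 + 66z + 3,
and factoring out 3 leaves 3(18z^3 + 36z^2 + 22z + 1).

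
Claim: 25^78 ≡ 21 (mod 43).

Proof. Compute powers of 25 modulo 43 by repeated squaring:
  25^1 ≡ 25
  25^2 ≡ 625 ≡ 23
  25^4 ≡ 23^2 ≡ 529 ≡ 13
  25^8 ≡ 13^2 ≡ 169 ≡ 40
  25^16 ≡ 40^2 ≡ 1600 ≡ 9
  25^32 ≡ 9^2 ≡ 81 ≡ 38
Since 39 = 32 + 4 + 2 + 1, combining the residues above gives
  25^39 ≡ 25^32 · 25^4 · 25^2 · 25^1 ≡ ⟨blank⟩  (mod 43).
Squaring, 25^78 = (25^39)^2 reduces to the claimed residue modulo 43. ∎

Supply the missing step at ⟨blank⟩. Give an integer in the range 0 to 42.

35

Multiply the listed residues: 38 · 13 · 23 · 25 = 494 → 11362 → 284050.
Reducing modulo 43: 284050 = 6605·43 + 35, so 25^39 ≡ 35.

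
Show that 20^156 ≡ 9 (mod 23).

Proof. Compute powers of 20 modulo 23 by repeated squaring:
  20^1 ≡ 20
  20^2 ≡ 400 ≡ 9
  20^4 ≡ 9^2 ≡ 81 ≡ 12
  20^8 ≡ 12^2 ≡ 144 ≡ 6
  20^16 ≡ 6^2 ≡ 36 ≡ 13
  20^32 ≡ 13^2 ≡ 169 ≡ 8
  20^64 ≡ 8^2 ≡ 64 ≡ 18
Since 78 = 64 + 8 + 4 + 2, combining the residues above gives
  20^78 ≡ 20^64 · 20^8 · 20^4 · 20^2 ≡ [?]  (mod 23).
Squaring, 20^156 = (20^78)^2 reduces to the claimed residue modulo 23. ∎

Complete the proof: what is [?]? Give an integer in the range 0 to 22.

3

Multiply the listed residues: 18 · 6 · 12 · 9 = 108 → 1296 → 11664.
Reducing modulo 23: 11664 = 507·23 + 3, so 20^78 ≡ 3.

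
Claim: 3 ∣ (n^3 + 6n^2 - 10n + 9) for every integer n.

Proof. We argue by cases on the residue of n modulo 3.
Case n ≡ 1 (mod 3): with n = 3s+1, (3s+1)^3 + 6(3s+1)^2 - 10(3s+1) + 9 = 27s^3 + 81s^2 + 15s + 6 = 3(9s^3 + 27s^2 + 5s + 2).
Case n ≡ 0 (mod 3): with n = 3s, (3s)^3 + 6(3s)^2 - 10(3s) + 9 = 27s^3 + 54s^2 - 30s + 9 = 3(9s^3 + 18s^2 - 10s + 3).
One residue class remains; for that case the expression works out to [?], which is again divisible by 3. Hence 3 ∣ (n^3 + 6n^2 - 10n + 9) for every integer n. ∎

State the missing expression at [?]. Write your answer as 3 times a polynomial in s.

3(9s^3 + 36s^2 + 26s + 7)

Only n ≡ 2 (mod 3) is unaccounted for. Put n = 3s+2:
(3s+2)^3 + 6(3s+2)^2 - 10(3s+2) + 9 expands to 27s^3 + 108s^2 + 78s + 21,
and factoring out 3 leaves 3(9s^3 + 36s^2 + 26s + 7).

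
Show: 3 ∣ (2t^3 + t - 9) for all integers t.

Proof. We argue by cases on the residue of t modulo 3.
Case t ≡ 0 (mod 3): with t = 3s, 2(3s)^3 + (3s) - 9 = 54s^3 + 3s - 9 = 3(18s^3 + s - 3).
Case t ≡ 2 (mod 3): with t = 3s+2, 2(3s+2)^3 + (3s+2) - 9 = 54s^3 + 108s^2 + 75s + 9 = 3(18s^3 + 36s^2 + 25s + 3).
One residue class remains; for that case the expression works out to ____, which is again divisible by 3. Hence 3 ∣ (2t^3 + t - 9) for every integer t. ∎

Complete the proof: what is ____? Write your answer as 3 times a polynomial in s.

Only t ≡ 1 (mod 3) is unaccounted for. Put t = 3s+1:
2(3s+1)^3 + (3s+1) - 9 expands to 54s^3 + 54s^2 + 21s - 6,
and factoring out 3 leaves 3(18s^3 + 18s^2 + 7s - 2).

3(18s^3 + 18s^2 + 7s - 2)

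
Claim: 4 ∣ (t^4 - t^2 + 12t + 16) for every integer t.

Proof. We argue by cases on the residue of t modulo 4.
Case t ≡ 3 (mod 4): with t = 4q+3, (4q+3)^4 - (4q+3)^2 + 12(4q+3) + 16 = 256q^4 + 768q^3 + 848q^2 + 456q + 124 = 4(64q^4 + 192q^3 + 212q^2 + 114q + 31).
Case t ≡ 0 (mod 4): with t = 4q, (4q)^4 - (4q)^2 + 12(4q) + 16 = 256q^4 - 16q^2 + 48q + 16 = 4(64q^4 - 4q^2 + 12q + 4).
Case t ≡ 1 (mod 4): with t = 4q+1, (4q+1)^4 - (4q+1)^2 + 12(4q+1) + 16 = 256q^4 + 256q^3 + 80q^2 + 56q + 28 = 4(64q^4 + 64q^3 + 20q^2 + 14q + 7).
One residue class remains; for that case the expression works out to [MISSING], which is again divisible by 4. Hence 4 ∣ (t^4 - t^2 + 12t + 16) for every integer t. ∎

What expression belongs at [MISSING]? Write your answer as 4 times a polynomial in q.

4(64q^4 + 128q^3 + 92q^2 + 40q + 13)

Only t ≡ 2 (mod 4) is unaccounted for. Put t = 4q+2:
(4q+2)^4 - (4q+2)^2 + 12(4q+2) + 16 expands to 256q^4 + 512q^3 + 368q^2 + 160q + 52,
and factoring out 4 leaves 4(64q^4 + 128q^3 + 92q^2 + 40q + 13).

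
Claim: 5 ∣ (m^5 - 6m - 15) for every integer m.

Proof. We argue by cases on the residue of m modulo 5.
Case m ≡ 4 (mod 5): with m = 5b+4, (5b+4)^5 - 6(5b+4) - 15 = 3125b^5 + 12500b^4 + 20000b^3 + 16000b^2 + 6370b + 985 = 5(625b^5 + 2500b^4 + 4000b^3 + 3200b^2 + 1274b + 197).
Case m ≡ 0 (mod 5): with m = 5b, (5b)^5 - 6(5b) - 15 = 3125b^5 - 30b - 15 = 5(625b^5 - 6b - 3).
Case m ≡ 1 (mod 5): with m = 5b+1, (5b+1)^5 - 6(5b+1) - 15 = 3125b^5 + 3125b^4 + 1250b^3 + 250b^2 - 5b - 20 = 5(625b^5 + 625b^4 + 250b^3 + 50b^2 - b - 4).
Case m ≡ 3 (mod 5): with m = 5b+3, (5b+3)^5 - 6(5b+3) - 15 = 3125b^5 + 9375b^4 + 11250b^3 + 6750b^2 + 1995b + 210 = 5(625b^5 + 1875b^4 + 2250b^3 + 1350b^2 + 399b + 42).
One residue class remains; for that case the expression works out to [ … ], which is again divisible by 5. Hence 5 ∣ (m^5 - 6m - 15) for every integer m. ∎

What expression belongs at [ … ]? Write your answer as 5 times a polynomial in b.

Only m ≡ 2 (mod 5) is unaccounted for. Put m = 5b+2:
(5b+2)^5 - 6(5b+2) - 15 expands to 3125b^5 + 6250b^4 + 5000b^3 + 2000b^2 + 370b + 5,
and factoring out 5 leaves 5(625b^5 + 1250b^4 + 1000b^3 + 400b^2 + 74b + 1).

5(625b^5 + 1250b^4 + 1000b^3 + 400b^2 + 74b + 1)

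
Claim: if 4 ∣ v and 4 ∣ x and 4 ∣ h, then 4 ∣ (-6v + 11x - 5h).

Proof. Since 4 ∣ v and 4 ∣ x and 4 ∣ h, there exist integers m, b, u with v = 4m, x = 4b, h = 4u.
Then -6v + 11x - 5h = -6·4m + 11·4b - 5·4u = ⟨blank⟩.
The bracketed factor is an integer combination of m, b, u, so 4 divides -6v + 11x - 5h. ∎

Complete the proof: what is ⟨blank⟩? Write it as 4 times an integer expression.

4(11b - 6m - 5u)

Pull the common 4 out of every term: -6·4m + 11·4b - 5·4u = 4(11b - 6m - 5u).
11b - 6m - 5u is an integer, which exhibits the divisibility.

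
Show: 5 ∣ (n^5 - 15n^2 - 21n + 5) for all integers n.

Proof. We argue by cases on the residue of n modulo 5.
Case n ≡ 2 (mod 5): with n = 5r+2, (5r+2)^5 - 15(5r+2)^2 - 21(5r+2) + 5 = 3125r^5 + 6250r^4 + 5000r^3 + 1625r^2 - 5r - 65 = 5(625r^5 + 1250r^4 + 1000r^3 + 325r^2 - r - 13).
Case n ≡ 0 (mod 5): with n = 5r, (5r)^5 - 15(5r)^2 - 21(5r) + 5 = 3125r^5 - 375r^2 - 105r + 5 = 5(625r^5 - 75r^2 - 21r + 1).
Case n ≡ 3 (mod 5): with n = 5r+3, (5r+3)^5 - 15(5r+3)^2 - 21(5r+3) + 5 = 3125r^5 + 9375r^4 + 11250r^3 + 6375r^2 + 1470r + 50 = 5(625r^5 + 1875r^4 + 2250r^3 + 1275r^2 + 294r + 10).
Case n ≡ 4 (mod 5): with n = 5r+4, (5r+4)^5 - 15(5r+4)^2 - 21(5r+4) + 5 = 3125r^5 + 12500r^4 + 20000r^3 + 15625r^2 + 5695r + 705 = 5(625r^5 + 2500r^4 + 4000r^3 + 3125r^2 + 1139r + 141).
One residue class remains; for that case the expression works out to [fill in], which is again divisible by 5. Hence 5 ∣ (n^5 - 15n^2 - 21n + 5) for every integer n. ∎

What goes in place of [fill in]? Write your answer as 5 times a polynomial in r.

The residues treated are {2, 0, 3, 4}, so the missing case is n ≡ 1 (mod 5); write n = 5r+1.
Then (5r+1)^5 - 15(5r+1)^2 - 21(5r+1) + 5 = 3125r^5 + 3125r^4 + 1250r^3 - 125r^2 - 230r - 30 = 5(625r^5 + 625r^4 + 250r^3 - 25r^2 - 46r - 6).

5(625r^5 + 625r^4 + 250r^3 - 25r^2 - 46r - 6)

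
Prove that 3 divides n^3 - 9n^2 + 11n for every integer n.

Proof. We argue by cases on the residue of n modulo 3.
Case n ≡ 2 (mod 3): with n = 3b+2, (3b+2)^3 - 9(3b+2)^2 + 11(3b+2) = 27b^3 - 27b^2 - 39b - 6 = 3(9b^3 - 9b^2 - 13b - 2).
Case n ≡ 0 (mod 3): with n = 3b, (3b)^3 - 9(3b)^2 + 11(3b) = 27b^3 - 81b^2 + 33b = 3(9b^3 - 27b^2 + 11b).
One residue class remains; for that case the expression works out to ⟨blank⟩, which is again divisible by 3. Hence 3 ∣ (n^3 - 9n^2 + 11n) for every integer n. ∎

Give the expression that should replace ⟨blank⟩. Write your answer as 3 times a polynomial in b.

Only n ≡ 1 (mod 3) is unaccounted for. Put n = 3b+1:
(3b+1)^3 - 9(3b+1)^2 + 11(3b+1) expands to 27b^3 - 54b^2 - 12b + 3,
and factoring out 3 leaves 3(9b^3 - 18b^2 - 4b + 1).

3(9b^3 - 18b^2 - 4b + 1)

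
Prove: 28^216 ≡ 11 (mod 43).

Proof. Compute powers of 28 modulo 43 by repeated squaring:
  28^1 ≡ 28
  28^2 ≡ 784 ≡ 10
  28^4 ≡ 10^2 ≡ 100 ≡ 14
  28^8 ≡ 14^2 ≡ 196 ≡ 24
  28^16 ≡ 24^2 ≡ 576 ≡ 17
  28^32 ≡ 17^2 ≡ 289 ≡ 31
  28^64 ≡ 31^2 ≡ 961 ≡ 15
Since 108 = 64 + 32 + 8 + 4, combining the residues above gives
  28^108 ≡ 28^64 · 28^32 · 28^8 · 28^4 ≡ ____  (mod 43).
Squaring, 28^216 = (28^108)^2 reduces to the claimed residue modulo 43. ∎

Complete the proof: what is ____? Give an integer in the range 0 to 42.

28^64 · 28^32 · 28^8 · 28^4 ≡ 15 · 31 · 24 · 14 = 156240.
156240 mod 43 = 21, so 28^108 ≡ 21 (mod 43).

21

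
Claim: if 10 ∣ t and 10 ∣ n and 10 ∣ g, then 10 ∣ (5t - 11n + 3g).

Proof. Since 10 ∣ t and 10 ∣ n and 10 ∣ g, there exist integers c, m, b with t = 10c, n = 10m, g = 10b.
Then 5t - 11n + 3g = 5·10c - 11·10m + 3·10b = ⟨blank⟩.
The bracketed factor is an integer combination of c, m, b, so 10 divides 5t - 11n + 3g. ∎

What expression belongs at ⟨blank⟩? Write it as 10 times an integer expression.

Pull the common 10 out of every term: 5·10c - 11·10m + 3·10b = 10(3b + 5c - 11m).
3b + 5c - 11m is an integer, which exhibits the divisibility.

10(3b + 5c - 11m)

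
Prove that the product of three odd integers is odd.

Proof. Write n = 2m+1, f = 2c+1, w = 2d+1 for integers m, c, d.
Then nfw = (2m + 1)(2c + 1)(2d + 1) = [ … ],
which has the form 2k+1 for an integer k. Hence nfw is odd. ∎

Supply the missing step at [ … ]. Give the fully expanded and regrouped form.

2(4cdm + 2cd + 2cm + c + 2dm + d + m) + 1

(2m + 1)(2c + 1)(2d + 1) = 8cdm + 4cd + 4cm + 2c + 4dm + 2d + 2m + 1
= 2(4cdm + 2cd + 2cm + c + 2dm + d + m) + 1.
Since 4cdm + 2cd + 2cm + c + 2dm + d + m is an integer, the product is of the form 2k+1 for an integer k.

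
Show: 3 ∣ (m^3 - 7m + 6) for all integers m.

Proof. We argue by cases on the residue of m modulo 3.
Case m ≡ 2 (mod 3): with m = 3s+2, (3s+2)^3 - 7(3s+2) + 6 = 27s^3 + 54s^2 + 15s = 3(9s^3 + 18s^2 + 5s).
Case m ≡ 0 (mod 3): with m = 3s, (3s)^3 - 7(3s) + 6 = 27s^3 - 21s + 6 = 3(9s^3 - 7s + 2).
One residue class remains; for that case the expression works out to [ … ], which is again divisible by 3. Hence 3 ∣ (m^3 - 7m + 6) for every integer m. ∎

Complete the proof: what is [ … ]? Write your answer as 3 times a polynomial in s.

Only m ≡ 1 (mod 3) is unaccounted for. Put m = 3s+1:
(3s+1)^3 - 7(3s+1) + 6 expands to 27s^3 + 27s^2 - 12s,
and factoring out 3 leaves 3(9s^3 + 9s^2 - 4s).

3(9s^3 + 9s^2 - 4s)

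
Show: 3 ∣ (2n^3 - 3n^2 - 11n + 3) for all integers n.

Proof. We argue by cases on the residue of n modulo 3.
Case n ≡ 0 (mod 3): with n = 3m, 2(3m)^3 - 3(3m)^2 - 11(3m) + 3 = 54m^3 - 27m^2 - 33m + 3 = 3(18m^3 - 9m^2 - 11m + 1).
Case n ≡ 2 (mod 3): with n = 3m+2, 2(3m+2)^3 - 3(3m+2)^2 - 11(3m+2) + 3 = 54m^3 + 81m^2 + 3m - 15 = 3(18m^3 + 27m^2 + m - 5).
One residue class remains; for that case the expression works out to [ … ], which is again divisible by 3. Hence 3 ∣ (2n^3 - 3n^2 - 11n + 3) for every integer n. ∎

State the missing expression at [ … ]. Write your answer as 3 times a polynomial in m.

3(18m^3 + 9m^2 - 11m - 3)

The residues treated are {0, 2}, so the missing case is n ≡ 1 (mod 3); write n = 3m+1.
Then 2(3m+1)^3 - 3(3m+1)^2 - 11(3m+1) + 3 = 54m^3 + 27m^2 - 33m - 9 = 3(18m^3 + 9m^2 - 11m - 3).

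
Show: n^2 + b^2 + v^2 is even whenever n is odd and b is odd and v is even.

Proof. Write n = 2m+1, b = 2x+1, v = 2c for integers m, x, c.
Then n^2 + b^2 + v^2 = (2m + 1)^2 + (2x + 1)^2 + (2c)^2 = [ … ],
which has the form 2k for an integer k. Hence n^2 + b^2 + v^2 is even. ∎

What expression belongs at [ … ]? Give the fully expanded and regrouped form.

2(2c^2 + 2m^2 + 2m + 2x^2 + 2x + 1)

Expanding: (2m + 1)^2 + (2x + 1)^2 + (2c)^2 = 4c^2 + 4m^2 + 4m + 4x^2 + 4x + 2.
Every term is even; pulling out the factor of 2 gives 2(2c^2 + 2m^2 + 2m + 2x^2 + 2x + 1).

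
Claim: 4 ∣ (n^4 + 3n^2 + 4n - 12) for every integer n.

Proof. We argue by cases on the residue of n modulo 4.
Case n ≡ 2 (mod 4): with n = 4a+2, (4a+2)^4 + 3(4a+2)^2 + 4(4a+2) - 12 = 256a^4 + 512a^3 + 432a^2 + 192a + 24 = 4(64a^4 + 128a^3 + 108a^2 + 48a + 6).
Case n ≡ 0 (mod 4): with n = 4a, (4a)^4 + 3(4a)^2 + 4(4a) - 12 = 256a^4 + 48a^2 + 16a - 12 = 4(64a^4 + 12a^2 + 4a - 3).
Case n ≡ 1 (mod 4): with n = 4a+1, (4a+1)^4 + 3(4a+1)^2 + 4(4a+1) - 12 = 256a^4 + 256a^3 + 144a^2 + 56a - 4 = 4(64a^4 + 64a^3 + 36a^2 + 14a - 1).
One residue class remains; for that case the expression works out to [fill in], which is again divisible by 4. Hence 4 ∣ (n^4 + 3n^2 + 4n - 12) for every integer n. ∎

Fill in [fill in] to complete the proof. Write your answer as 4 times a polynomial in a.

4(64a^4 + 192a^3 + 228a^2 + 130a + 27)

The residues treated are {2, 0, 1}, so the missing case is n ≡ 3 (mod 4); write n = 4a+3.
Then (4a+3)^4 + 3(4a+3)^2 + 4(4a+3) - 12 = 256a^4 + 768a^3 + 912a^2 + 520a + 108 = 4(64a^4 + 192a^3 + 228a^2 + 130a + 27).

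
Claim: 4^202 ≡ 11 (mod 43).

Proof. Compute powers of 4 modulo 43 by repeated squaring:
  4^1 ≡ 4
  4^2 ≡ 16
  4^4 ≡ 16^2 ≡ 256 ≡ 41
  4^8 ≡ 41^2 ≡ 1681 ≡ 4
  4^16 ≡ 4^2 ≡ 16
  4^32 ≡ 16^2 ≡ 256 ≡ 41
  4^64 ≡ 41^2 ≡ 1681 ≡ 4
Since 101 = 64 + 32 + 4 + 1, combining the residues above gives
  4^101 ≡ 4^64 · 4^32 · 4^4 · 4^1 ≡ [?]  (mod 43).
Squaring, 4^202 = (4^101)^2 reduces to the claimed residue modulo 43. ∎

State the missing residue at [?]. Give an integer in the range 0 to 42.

Multiply the listed residues: 4 · 41 · 41 · 4 = 164 → 6724 → 26896.
Reducing modulo 43: 26896 = 625·43 + 21, so 4^101 ≡ 21.

21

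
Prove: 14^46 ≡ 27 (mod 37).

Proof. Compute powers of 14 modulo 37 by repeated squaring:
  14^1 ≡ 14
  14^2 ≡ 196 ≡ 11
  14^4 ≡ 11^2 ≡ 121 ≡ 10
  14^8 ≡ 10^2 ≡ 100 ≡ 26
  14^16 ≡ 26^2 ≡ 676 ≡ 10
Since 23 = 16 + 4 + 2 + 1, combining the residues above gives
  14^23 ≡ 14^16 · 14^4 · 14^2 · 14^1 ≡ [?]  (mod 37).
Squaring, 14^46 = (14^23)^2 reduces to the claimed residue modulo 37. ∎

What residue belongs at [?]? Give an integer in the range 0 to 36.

14^16 · 14^4 · 14^2 · 14^1 ≡ 10 · 10 · 11 · 14 = 15400.
15400 mod 37 = 8, so 14^23 ≡ 8 (mod 37).

8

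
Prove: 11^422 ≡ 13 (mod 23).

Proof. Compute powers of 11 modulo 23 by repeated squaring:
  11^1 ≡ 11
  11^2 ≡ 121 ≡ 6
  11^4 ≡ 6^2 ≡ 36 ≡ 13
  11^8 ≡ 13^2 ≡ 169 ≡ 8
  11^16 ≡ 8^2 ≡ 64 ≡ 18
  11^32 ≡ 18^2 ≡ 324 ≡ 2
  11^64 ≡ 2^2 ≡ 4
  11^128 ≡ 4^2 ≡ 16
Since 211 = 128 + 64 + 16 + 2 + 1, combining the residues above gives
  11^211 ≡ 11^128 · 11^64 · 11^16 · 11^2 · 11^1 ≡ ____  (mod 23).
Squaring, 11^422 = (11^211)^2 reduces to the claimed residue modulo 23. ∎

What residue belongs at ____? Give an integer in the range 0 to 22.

17

Multiply the listed residues: 16 · 4 · 18 · 6 · 11 = 64 → 1152 → 6912 → 76032.
Reducing modulo 23: 76032 = 3305·23 + 17, so 11^211 ≡ 17.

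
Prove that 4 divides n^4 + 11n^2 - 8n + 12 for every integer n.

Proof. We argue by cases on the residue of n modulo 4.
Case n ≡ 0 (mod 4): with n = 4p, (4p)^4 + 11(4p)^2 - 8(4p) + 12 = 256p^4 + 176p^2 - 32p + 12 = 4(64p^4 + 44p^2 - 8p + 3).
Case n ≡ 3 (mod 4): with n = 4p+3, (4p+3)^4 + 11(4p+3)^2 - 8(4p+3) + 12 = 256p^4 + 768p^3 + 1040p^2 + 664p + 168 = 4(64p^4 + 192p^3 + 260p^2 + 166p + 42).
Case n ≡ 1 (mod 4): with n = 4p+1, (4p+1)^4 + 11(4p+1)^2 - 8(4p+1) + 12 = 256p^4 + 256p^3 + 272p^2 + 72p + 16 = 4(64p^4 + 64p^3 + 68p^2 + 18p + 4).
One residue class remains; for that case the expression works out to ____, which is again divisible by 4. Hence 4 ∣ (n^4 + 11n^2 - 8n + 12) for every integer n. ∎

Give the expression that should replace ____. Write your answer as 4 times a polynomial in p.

4(64p^4 + 128p^3 + 140p^2 + 68p + 14)

Only n ≡ 2 (mod 4) is unaccounted for. Put n = 4p+2:
(4p+2)^4 + 11(4p+2)^2 - 8(4p+2) + 12 expands to 256p^4 + 512p^3 + 560p^2 + 272p + 56,
and factoring out 4 leaves 4(64p^4 + 128p^3 + 140p^2 + 68p + 14).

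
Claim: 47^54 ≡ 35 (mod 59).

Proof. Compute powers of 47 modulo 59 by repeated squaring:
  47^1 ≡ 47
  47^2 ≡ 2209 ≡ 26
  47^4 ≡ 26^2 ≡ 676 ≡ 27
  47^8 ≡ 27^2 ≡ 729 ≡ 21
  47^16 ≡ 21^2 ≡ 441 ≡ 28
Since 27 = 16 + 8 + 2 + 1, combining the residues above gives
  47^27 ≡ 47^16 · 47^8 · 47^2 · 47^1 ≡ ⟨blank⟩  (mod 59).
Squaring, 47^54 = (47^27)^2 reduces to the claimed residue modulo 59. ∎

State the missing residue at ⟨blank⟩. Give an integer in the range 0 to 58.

Multiply the listed residues: 28 · 21 · 26 · 47 = 588 → 15288 → 718536.
Reducing modulo 59: 718536 = 12178·59 + 34, so 47^27 ≡ 34.

34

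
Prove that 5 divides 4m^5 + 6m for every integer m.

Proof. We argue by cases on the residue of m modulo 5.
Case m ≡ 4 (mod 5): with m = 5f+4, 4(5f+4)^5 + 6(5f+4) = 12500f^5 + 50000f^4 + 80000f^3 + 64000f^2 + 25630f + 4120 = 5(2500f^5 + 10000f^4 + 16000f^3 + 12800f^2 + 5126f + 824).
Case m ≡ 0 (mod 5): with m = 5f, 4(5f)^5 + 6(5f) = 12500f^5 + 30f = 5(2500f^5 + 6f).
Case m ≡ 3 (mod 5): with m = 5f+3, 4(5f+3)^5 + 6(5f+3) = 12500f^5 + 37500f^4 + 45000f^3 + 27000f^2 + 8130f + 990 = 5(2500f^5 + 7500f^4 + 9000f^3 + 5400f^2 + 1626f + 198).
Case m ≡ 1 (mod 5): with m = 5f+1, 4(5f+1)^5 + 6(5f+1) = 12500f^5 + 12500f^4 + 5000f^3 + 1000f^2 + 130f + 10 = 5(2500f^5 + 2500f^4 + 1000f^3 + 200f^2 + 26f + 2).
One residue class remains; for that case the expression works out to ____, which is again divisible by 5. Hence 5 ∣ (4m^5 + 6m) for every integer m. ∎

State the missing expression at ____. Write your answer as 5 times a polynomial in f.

5(2500f^5 + 5000f^4 + 4000f^3 + 1600f^2 + 326f + 28)

The residues treated are {4, 0, 3, 1}, so the missing case is m ≡ 2 (mod 5); write m = 5f+2.
Then 4(5f+2)^5 + 6(5f+2) = 12500f^5 + 25000f^4 + 20000f^3 + 8000f^2 + 1630f + 140 = 5(2500f^5 + 5000f^4 + 4000f^3 + 1600f^2 + 326f + 28).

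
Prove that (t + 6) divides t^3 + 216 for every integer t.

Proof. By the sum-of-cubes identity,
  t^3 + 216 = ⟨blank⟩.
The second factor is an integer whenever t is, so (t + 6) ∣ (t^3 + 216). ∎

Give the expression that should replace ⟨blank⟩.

a^3 + b^3 = (a + b)(a^2 - ab + b^2). With a = t, b = 6:
t^3 + 216 = (t + 6)(t^2 - 6t + 36).

(t + 6)(t^2 - 6t + 36)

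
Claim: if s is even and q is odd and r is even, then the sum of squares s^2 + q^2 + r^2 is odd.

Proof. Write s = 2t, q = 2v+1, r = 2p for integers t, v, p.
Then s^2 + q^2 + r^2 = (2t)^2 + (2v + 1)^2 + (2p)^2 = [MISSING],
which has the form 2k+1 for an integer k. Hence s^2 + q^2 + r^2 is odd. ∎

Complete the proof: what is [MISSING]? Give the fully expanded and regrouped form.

2(2p^2 + 2t^2 + 2v^2 + 2v) + 1

(2t)^2 + (2v + 1)^2 + (2p)^2 = 4p^2 + 4t^2 + 4v^2 + 4v + 1
= 2(2p^2 + 2t^2 + 2v^2 + 2v) + 1.
Since 2p^2 + 2t^2 + 2v^2 + 2v is an integer, the sum of squares is of the form 2k+1 for an integer k.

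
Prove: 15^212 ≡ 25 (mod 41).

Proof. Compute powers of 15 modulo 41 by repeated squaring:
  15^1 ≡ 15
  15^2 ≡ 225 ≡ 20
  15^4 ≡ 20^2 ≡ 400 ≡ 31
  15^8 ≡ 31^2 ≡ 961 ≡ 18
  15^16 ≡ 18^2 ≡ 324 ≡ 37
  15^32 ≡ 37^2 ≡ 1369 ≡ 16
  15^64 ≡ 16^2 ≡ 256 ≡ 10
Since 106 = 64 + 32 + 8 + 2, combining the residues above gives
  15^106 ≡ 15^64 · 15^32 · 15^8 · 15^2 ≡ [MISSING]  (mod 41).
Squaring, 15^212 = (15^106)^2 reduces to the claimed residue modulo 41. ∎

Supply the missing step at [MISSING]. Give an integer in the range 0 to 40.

36

15^64 · 15^32 · 15^8 · 15^2 ≡ 10 · 16 · 18 · 20 = 57600.
57600 mod 41 = 36, so 15^106 ≡ 36 (mod 41).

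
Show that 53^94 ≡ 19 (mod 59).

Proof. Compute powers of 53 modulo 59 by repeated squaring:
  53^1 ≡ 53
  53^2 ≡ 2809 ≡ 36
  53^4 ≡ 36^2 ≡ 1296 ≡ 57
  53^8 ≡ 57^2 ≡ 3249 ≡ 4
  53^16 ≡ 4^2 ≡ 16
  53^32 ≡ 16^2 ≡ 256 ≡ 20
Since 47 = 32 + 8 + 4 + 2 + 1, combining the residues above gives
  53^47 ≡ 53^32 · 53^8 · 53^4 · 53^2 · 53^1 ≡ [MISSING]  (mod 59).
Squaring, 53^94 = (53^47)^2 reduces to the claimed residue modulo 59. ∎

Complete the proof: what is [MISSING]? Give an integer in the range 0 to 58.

45

53^32 · 53^8 · 53^4 · 53^2 · 53^1 ≡ 20 · 4 · 57 · 36 · 53 = 8700480.
8700480 mod 59 = 45, so 53^47 ≡ 45 (mod 59).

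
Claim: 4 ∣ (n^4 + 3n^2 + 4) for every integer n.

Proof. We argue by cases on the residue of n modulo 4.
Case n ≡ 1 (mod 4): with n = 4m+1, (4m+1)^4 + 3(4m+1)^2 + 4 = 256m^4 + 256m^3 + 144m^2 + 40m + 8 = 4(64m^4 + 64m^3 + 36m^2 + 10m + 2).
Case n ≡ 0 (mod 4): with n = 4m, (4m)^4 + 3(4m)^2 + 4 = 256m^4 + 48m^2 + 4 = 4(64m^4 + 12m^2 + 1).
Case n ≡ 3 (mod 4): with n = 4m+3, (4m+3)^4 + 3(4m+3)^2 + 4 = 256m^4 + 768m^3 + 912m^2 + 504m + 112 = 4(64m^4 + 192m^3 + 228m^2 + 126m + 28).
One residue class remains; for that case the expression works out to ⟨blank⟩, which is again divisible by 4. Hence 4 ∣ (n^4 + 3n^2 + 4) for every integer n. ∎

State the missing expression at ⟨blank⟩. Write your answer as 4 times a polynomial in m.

4(64m^4 + 128m^3 + 108m^2 + 44m + 8)

Only n ≡ 2 (mod 4) is unaccounted for. Put n = 4m+2:
(4m+2)^4 + 3(4m+2)^2 + 4 expands to 256m^4 + 512m^3 + 432m^2 + 176m + 32,
and factoring out 4 leaves 4(64m^4 + 128m^3 + 108m^2 + 44m + 8).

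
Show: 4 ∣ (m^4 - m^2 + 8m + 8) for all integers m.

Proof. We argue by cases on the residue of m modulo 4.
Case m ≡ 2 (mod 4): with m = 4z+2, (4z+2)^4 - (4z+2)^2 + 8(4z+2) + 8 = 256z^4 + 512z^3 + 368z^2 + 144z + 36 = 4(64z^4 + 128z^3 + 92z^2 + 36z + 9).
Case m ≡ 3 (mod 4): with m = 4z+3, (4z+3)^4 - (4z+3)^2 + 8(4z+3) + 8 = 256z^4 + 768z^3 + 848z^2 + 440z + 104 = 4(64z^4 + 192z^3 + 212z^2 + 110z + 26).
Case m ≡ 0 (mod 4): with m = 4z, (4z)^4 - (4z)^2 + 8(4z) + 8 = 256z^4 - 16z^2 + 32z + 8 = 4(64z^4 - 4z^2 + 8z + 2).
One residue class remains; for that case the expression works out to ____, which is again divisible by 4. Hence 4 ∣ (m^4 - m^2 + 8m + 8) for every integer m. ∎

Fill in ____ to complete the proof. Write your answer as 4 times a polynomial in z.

4(64z^4 + 64z^3 + 20z^2 + 10z + 4)

Only m ≡ 1 (mod 4) is unaccounted for. Put m = 4z+1:
(4z+1)^4 - (4z+1)^2 + 8(4z+1) + 8 expands to 256z^4 + 256z^3 + 80z^2 + 40z + 16,
and factoring out 4 leaves 4(64z^4 + 64z^3 + 20z^2 + 10z + 4).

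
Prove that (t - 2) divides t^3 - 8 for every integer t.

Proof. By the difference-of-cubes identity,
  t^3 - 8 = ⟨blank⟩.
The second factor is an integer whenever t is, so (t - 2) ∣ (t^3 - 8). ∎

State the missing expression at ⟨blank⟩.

a^3 - b^3 = (a - b)(a^2 + ab + b^2). With a = t, b = 2:
t^3 - 8 = (t - 2)(t^2 + 2t + 4).

(t - 2)(t^2 + 2t + 4)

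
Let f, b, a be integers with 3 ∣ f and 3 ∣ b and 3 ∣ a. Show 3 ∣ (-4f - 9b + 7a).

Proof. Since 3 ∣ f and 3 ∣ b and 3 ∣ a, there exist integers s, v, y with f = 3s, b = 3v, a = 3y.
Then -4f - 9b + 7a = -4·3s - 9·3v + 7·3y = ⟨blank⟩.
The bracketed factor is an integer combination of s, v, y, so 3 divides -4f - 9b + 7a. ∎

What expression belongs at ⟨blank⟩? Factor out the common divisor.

3(-4s - 9v + 7y)

Pull the common 3 out of every term: -4·3s - 9·3v + 7·3y = 3(-4s - 9v + 7y).
-4s - 9v + 7y is an integer, which exhibits the divisibility.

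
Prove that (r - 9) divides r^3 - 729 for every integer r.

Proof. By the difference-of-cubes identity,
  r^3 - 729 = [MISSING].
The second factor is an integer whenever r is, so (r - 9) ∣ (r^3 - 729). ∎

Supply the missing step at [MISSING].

(r - 9)(r^2 + 9r + 81)

Polynomial division of r^3 - 729 by r - 9 leaves remainder 0 and quotient r^2 + 9r + 81.
Hence r^3 - 729 = (r - 9)(r^2 + 9r + 81).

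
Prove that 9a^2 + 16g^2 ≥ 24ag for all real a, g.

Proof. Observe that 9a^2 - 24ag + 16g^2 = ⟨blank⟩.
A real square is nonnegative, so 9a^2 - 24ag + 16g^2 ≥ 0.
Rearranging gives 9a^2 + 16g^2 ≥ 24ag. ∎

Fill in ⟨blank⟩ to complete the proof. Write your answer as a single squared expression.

The leading and trailing coefficients are 3^2 and 4^2, and 24 = 2·3·4, so the trinomial is (3a - 4g)^2.
Hence 9a^2 - 24ag + 16g^2 ≥ 0.

(3a - 4g)^2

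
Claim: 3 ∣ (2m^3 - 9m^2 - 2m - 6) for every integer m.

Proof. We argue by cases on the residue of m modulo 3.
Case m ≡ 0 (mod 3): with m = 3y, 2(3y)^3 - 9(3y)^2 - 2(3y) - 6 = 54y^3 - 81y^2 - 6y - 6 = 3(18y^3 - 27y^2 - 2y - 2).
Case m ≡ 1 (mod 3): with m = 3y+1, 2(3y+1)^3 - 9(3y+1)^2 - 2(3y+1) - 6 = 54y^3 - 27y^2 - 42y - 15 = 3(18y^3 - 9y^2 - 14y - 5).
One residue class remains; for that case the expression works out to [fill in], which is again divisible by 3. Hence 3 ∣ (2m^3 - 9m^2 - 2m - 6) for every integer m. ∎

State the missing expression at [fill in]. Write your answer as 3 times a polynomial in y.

The residues treated are {0, 1}, so the missing case is m ≡ 2 (mod 3); write m = 3y+2.
Then 2(3y+2)^3 - 9(3y+2)^2 - 2(3y+2) - 6 = 54y^3 + 27y^2 - 42y - 30 = 3(18y^3 + 9y^2 - 14y - 10).

3(18y^3 + 9y^2 - 14y - 10)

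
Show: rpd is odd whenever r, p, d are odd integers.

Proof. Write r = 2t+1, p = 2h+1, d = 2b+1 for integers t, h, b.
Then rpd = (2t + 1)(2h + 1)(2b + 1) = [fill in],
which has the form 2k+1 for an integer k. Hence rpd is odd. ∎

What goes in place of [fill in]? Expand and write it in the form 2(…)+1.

2(4bht + 2bh + 2bt + b + 2ht + h + t) + 1

Expanding: (2t + 1)(2h + 1)(2b + 1) = 8bht + 4bh + 4bt + 2b + 4ht + 2h + 2t + 1.
Every term except the constant is even, so this is 2(4bht + 2bh + 2bt + b + 2ht + h + t) + 1,
and 4bht + 2bh + 2bt + b + 2ht + h + t ∈ ℤ gives the required form.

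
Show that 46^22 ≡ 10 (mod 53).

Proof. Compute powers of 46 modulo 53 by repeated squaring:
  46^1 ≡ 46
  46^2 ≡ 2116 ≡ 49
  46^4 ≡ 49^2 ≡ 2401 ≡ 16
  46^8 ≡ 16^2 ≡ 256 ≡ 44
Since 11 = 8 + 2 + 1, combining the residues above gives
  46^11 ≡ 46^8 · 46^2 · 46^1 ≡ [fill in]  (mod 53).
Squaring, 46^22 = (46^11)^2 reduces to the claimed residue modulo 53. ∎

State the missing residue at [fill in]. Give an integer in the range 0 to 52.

13

Multiply the listed residues: 44 · 49 · 46 = 2156 → 99176.
Reducing modulo 53: 99176 = 1871·53 + 13, so 46^11 ≡ 13.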